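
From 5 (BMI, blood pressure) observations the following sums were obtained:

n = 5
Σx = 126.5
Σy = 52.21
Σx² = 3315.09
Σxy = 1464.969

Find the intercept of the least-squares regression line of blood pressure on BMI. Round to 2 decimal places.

Sxx = Σx² − (Σx)²/n = 3315.09 − 3200.45 = 114.64
Sxy = Σxy − (Σx)(Σy)/n = 1464.969 − 1320.913 = 144.056
b = Sxy/Sxx = 144.056/114.64 = 1.256595
a = ȳ − b·x̄ = 10.442 − 1.256595·25.3 = -21.349842

-21.35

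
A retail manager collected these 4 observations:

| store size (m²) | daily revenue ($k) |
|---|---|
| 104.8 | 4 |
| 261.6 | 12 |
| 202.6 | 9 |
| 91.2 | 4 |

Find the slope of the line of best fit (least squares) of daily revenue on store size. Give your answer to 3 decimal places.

0.048

n = 4, Σx = 660.2, Σy = 29, Σxy = 5746.6, Σx² = 128781.8
Sxx = Σx² − (Σx)²/n = 128781.8 − 108966.01 = 19815.79
Sxy = Σxy − (Σx)(Σy)/n = 5746.6 − 4786.45 = 960.15
b = Sxy/Sxx = 960.15/19815.79 = 0.048454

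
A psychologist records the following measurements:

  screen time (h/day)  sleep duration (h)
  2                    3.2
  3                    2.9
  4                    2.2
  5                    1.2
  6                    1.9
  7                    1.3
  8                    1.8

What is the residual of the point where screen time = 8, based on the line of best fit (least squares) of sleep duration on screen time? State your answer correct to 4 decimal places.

0.5536

n = 7, Σx = 35, Σy = 14.5, Σxy = 64.8, Σx² = 203
Sxx = Σx² − (Σx)²/n = 203 − 175 = 28
Sxy = Σxy − (Σx)(Σy)/n = 64.8 − 72.5 = -7.7
b = Sxy/Sxx = -7.7/28 = -0.275
a = ȳ − b·x̄ = 2.071429 − (-0.275)·5 = 3.446429
ŷ(8) = 3.446429 + (-0.275)·8 = 1.246429
residual = y − ŷ = 1.8 − 1.246429 = 0.553571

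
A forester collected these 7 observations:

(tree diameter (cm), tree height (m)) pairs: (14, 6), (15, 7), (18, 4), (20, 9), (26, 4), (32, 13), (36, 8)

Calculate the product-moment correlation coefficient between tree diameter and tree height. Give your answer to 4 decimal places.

n = 7, Σx = 161, Σy = 51, Σxy = 1249, Σx² = 4141, Σy² = 431
Sxx = Σx² − (Σx)²/n = 4141 − 3703 = 438
Sxy = Σxy − (Σx)(Σy)/n = 1249 − 1173 = 76
Syy = Σy² − (Σy)²/n = 431 − 371.571429 = 59.428571
r = Sxy/√(Sxx·Syy) = 76/√(26029.714286) = 76/161.337269 = 0.471063

0.4711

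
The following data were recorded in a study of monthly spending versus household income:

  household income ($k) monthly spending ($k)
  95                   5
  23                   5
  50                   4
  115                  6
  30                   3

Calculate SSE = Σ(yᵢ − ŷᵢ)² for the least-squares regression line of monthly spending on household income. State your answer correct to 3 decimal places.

2.626

n = 5, Σx = 313, Σy = 23, Σxy = 1570, Σx² = 26179, Σy² = 111
Sxx = Σx² − (Σx)²/n = 26179 − 19593.8 = 6585.2
Sxy = Σxy − (Σx)(Σy)/n = 1570 − 1439.8 = 130.2
Syy = Σy² − (Σy)²/n = 111 − 105.8 = 5.2
b = Sxy/Sxx = 130.2/6585.2 = 0.019772
SSE = Syy − b·Sxy = 5.2 − 0.019772·130.2 = 2.625737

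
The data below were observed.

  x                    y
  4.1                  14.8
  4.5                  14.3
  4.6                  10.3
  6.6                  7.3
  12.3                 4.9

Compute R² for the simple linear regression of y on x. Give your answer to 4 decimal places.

n = 5, Σx = 32.1, Σy = 51.6, Σxy = 280.86, Σx² = 253.07, Σy² = 606.92
Sxx = Σx² − (Σx)²/n = 253.07 − 206.082 = 46.988
Sxy = Σxy − (Σx)(Σy)/n = 280.86 − 331.272 = -50.412
Syy = Σy² − (Σy)²/n = 606.92 − 532.512 = 74.408
R² = Sxy²/(Sxx·Syy) = (-50.412)²/(46.988·74.408) = 0.726878

0.7269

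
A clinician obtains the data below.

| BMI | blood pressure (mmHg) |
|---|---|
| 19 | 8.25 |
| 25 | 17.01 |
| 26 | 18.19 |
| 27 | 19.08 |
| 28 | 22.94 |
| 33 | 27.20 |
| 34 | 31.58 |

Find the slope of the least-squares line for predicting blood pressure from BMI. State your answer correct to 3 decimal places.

n = 7, Σx = 192, Σy = 144.25, Σxy = 4183.74, Σx² = 5420
Sxx = Σx² − (Σx)²/n = 5420 − 5266.285714 = 153.714286
Sxy = Σxy − (Σx)(Σy)/n = 4183.74 − 3956.571429 = 227.168571
b = Sxy/Sxx = 227.168571/153.714286 = 1.477862

1.478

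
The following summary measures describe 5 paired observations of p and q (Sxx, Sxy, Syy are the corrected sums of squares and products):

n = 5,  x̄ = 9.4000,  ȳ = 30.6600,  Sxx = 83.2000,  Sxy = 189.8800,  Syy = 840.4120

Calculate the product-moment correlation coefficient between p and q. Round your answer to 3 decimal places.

0.718

r = Sxy/√(Sxx·Syy) = 189.88/√(69922.2784) = 189.88/264.428210 = 0.718078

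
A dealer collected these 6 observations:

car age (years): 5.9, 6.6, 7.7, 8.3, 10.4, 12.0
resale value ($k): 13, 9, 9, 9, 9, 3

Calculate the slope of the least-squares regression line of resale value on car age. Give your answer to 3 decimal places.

-1.168

n = 6, Σx = 50.9, Σy = 52, Σxy = 409.7, Σx² = 458.71
Sxx = Σx² − (Σx)²/n = 458.71 − 431.801667 = 26.908333
Sxy = Σxy − (Σx)(Σy)/n = 409.7 − 441.133333 = -31.433333
b = Sxy/Sxx = -31.433333/26.908333 = -1.168164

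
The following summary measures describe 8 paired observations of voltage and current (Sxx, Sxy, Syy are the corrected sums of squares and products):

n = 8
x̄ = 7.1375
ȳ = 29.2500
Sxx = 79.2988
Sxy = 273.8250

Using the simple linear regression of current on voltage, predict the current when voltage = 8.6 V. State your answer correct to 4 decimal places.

34.3001

b = Sxy/Sxx = 273.825/79.2988 = 3.453079
a = ȳ − b·x̄ = 29.25 − 3.453079·7.1375 = 4.603651
ŷ(8.6) = a + b·8.6 = 4.603651 + 3.453079·8.6 = 34.300128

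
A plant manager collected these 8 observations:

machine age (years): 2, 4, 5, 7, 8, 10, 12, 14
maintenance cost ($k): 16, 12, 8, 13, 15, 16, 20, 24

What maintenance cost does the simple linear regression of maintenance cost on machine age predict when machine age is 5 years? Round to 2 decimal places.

13.02

n = 8, Σx = 62, Σy = 124, Σxy = 1067, Σx² = 598
Sxx = Σx² − (Σx)²/n = 598 − 480.5 = 117.5
Sxy = Σxy − (Σx)(Σy)/n = 1067 − 961 = 106
b = Sxy/Sxx = 106/117.5 = 0.902128
a = ȳ − b·x̄ = 15.5 − 0.902128·7.75 = 8.508511
ŷ(5) = a + b·5 = 8.508511 + 0.902128·5 = 13.019149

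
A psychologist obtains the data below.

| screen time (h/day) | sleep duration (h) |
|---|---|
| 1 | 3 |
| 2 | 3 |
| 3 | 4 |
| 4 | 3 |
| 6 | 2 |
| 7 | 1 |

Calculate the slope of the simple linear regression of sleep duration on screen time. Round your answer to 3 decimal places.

n = 6, Σx = 23, Σy = 16, Σxy = 52, Σx² = 115
Sxx = Σx² − (Σx)²/n = 115 − 88.166667 = 26.833333
Sxy = Σxy − (Σx)(Σy)/n = 52 − 61.333333 = -9.333333
b = Sxy/Sxx = -9.333333/26.833333 = -0.347826

-0.348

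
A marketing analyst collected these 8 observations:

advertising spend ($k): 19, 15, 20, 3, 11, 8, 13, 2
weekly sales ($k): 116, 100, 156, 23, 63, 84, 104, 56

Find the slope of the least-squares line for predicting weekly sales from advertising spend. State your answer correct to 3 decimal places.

5.464

n = 8, Σx = 91, Σy = 702, Σxy = 9722, Σx² = 1353
Sxx = Σx² − (Σx)²/n = 1353 − 1035.125 = 317.875
Sxy = Σxy − (Σx)(Σy)/n = 9722 − 7985.25 = 1736.75
b = Sxy/Sxx = 1736.75/317.875 = 5.463626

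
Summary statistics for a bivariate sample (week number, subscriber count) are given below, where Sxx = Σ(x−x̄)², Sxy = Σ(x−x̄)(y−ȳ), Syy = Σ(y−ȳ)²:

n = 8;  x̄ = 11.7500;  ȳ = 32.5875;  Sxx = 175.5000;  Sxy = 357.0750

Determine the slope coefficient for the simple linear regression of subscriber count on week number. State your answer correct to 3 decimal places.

2.035

b = Sxy/Sxx = 357.075/175.5 = 2.034615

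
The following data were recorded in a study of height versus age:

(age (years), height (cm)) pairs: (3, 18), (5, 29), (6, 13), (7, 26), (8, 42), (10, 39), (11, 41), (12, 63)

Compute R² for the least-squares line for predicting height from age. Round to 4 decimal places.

0.7145

n = 8, Σx = 62, Σy = 271, Σxy = 2392, Σx² = 548, Σy² = 10945
Sxx = Σx² − (Σx)²/n = 548 − 480.5 = 67.5
Sxy = Σxy − (Σx)(Σy)/n = 2392 − 2100.25 = 291.75
Syy = Σy² − (Σy)²/n = 10945 − 9180.125 = 1764.875
R² = Sxy²/(Sxx·Syy) = (291.75)²/(67.5·1764.875) = 0.714503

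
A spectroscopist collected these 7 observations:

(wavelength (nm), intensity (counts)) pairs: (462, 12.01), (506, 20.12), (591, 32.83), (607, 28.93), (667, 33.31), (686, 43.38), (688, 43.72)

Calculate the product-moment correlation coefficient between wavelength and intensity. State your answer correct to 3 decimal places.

0.961

n = 7, Σx = 4207, Σy = 214.3, Σxy = 134748.19, Σx² = 2576039, Σy² = 7366.6272
Sxx = Σx² − (Σx)²/n = 2576039 − 2528407 = 47632
Sxy = Σxy − (Σx)(Σy)/n = 134748.19 − 128794.3 = 5953.89
Syy = Σy² − (Σy)²/n = 7366.6272 − 6560.641429 = 805.985771
r = Sxy/√(Sxx·Syy) = 5953.89/√(38390714.264686) = 5953.89/6196.024069 = 0.960921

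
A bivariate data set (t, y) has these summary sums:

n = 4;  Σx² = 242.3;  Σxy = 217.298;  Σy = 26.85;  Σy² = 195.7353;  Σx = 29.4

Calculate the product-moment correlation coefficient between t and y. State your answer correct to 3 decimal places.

Sxx = Σx² − (Σx)²/n = 242.3 − 216.09 = 26.21
Sxy = Σxy − (Σx)(Σy)/n = 217.298 − 197.3475 = 19.9505
Syy = Σy² − (Σy)²/n = 195.7353 − 180.230625 = 15.504675
r = Sxy/√(Sxx·Syy) = 19.9505/√(406.377532) = 19.9505/20.158808 = 0.989667

0.990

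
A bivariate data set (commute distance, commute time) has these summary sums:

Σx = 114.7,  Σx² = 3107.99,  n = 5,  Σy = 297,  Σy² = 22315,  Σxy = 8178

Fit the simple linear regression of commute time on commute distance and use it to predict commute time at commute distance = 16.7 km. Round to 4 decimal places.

41.5372

Sxx = Σx² − (Σx)²/n = 3107.99 − 2631.218 = 476.772
Sxy = Σxy − (Σx)(Σy)/n = 8178 − 6813.18 = 1364.82
b = Sxy/Sxx = 1364.82/476.772 = 2.862626
a = ȳ − b·x̄ = 59.4 − 2.862626·22.94 = -6.268644
ŷ(16.7) = a + b·16.7 = -6.268644 + 2.862626·16.7 = 41.537213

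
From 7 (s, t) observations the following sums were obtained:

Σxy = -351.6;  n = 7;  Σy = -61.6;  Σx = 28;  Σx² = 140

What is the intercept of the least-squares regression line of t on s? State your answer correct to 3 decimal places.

6.229

Sxx = Σx² − (Σx)²/n = 140 − 112 = 28
Sxy = Σxy − (Σx)(Σy)/n = -351.6 − (-246.4) = -105.2
b = Sxy/Sxx = -105.2/28 = -3.757143
a = ȳ − b·x̄ = -8.8 − (-3.757143)·4 = 6.228571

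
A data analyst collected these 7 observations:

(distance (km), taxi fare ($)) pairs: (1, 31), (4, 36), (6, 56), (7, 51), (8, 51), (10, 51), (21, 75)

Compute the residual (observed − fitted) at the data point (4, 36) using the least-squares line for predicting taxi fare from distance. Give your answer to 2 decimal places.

n = 7, Σx = 57, Σy = 351, Σxy = 3361, Σx² = 707
Sxx = Σx² − (Σx)²/n = 707 − 464.142857 = 242.857143
Sxy = Σxy − (Σx)(Σy)/n = 3361 − 2858.142857 = 502.857143
b = Sxy/Sxx = 502.857143/242.857143 = 2.070588
a = ȳ − b·x̄ = 50.142857 − 2.070588·8.142857 = 33.282353
ŷ(4) = 33.282353 + 2.070588·4 = 41.564706
residual = y − ŷ = 36 − 41.564706 = -5.564706

-5.56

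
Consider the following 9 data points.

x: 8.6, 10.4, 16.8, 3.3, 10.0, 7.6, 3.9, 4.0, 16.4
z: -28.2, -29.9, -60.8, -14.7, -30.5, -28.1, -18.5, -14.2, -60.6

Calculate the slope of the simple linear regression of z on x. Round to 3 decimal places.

-3.405

n = 9, Σx = 81, Σy = -285.5, Σxy = -3264.78, Σx² = 933.18
Sxx = Σx² − (Σx)²/n = 933.18 − 729 = 204.18
Sxy = Σxy − (Σx)(Σy)/n = -3264.78 − (-2569.5) = -695.28
b = Sxy/Sxx = -695.28/204.18 = -3.405231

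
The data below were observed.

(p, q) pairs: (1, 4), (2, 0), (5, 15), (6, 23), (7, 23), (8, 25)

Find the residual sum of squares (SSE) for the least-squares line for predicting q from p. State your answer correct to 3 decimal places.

47.416

n = 6, Σx = 29, Σy = 90, Σxy = 578, Σx² = 179, Σy² = 1924
Sxx = Σx² − (Σx)²/n = 179 − 140.166667 = 38.833333
Sxy = Σxy − (Σx)(Σy)/n = 578 − 435 = 143
Syy = Σy² − (Σy)²/n = 1924 − 1350 = 574
b = Sxy/Sxx = 143/38.833333 = 3.682403
SSE = Syy − b·Sxy = 574 − 3.682403·143 = 47.416309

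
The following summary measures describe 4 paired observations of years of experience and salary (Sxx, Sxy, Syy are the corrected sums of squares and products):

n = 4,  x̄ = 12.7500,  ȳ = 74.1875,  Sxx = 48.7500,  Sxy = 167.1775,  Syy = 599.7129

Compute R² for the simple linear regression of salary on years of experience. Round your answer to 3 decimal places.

R² = Sxy²/(Sxx·Syy) = (167.1775)²/(48.75·599.7129) = 0.955955

0.956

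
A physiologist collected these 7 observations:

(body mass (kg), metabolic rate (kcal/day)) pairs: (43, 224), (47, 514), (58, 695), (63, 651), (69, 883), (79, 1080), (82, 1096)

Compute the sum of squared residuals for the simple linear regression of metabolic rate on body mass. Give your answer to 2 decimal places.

34326.40

n = 7, Σx = 441, Σy = 5143, Σxy = 351232, Σx² = 29117, Σy² = 4368503
Sxx = Σx² − (Σx)²/n = 29117 − 27783 = 1334
Sxy = Σxy − (Σx)(Σy)/n = 351232 − 324009 = 27223
Syy = Σy² − (Σy)²/n = 4368503 − 3778635.571429 = 589867.428571
b = Sxy/Sxx = 27223/1334 = 20.407046
SSE = Syy − b·Sxy = 589867.428571 − 20.407046·27223 = 34326.402335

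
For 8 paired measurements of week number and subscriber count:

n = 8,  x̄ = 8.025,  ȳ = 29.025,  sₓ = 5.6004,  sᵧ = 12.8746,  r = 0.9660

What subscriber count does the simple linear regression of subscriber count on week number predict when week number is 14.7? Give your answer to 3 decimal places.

b = r · sᵧ/sₓ = 0.966 · 12.8746/5.6004 = 2.220710
a = ȳ − b·x̄ = 29.025 − 2.220710·8.025 = 11.203803
ŷ(14.7) = a + b·14.7 = 11.203803 + 2.220710·14.7 = 43.848238

43.848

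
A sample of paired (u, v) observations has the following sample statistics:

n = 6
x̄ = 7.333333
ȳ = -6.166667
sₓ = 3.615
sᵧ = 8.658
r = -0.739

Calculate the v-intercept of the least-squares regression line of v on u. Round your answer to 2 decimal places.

b = r · sᵧ/sₓ = -0.739 · 8.658/3.615 = -1.769920
a = ȳ − b·x̄ = -6.166667 − (-1.769920)·7.333333 = 6.812748

6.81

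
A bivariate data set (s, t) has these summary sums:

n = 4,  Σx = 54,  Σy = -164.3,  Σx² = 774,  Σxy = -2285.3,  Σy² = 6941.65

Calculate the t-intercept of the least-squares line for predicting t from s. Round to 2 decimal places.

Sxx = Σx² − (Σx)²/n = 774 − 729 = 45
Sxy = Σxy − (Σx)(Σy)/n = -2285.3 − (-2218.05) = -67.25
b = Sxy/Sxx = -67.25/45 = -1.494444
a = ȳ − b·x̄ = -41.075 − (-1.494444)·13.5 = -20.9

-20.90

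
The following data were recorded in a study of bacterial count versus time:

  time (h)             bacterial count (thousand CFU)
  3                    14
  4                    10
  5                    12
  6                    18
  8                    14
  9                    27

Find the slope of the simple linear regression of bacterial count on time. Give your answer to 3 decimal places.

n = 6, Σx = 35, Σy = 95, Σxy = 605, Σx² = 231
Sxx = Σx² − (Σx)²/n = 231 − 204.166667 = 26.833333
Sxy = Σxy − (Σx)(Σy)/n = 605 − 554.166667 = 50.833333
b = Sxy/Sxx = 50.833333/26.833333 = 1.894410

1.894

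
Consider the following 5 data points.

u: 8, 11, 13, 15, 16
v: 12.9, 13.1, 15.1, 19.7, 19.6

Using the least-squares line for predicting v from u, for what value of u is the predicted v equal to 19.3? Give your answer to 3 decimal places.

15.945

n = 5, Σx = 63, Σy = 80.4, Σxy = 1052.7, Σx² = 835
Sxx = Σx² − (Σx)²/n = 835 − 793.8 = 41.2
Sxy = Σxy − (Σx)(Σy)/n = 1052.7 − 1013.04 = 39.66
b = Sxy/Sxx = 39.66/41.2 = 0.962621
a = ȳ − b·x̄ = 16.08 − 0.962621·12.6 = 3.950971
Set a + b·x = 19.3: x = (19.3 − 3.950971) / 0.962621 = 15.945033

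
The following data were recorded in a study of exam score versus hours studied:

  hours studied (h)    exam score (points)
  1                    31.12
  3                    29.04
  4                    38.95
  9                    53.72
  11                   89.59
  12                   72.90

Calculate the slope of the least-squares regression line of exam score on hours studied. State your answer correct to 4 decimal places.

4.8957

n = 6, Σx = 40, Σy = 315.32, Σxy = 2617.81, Σx² = 372
Sxx = Σx² − (Σx)²/n = 372 − 266.666667 = 105.333333
Sxy = Σxy − (Σx)(Σy)/n = 2617.81 − 2102.133333 = 515.676667
b = Sxy/Sxx = 515.676667/105.333333 = 4.895665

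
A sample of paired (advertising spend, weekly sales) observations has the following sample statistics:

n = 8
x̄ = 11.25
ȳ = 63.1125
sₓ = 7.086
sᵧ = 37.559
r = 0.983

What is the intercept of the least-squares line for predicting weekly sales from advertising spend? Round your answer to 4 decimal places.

4.4961

b = r · sᵧ/sₓ = 0.983 · 37.559/7.086 = 5.210344
a = ȳ − b·x̄ = 63.1125 − 5.210344·11.25 = 4.496131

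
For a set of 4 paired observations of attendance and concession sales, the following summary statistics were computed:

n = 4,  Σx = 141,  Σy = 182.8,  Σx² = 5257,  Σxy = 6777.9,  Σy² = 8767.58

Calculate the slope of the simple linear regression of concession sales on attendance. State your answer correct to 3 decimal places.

1.165

Sxx = Σx² − (Σx)²/n = 5257 − 4970.25 = 286.75
Sxy = Σxy − (Σx)(Σy)/n = 6777.9 − 6443.7 = 334.2
b = Sxy/Sxx = 334.2/286.75 = 1.165475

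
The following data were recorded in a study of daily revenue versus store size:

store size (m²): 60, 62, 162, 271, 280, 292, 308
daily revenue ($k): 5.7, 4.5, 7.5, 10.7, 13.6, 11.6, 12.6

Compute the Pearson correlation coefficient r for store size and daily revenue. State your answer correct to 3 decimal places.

0.963

n = 7, Σx = 1435, Σy = 66.2, Σxy = 15811.7, Σx² = 365657, Σy² = 701.76
Sxx = Σx² − (Σx)²/n = 365657 − 294175 = 71482
Sxy = Σxy − (Σx)(Σy)/n = 15811.7 − 13571 = 2240.7
Syy = Σy² − (Σy)²/n = 701.76 − 626.062857 = 75.697143
r = Sxy/√(Sxx·Syy) = 2240.7/√(5410983.165714) = 2240.7/2326.152008 = 0.963265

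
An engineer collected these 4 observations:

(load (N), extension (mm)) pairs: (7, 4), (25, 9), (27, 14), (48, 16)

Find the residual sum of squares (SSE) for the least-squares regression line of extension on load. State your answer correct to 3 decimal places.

13.502

n = 4, Σx = 107, Σy = 43, Σxy = 1399, Σx² = 3707, Σy² = 549
Sxx = Σx² − (Σx)²/n = 3707 − 2862.25 = 844.75
Sxy = Σxy − (Σx)(Σy)/n = 1399 − 1150.25 = 248.75
Syy = Σy² − (Σy)²/n = 549 − 462.25 = 86.75
b = Sxy/Sxx = 248.75/844.75 = 0.294466
SSE = Syy − b·Sxy = 86.75 − 0.294466·248.75 = 13.501628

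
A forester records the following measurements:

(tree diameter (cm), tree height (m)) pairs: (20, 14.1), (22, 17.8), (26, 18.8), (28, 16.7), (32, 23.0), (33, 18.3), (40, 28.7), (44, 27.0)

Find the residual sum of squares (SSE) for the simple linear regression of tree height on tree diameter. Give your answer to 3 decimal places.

36.056

n = 8, Σx = 245, Σy = 164.4, Σxy = 5305.9, Σx² = 7993, Σy² = 3564.56
Sxx = Σx² − (Σx)²/n = 7993 − 7503.125 = 489.875
Sxy = Σxy − (Σx)(Σy)/n = 5305.9 − 5034.75 = 271.15
Syy = Σy² − (Σy)²/n = 3564.56 − 3378.42 = 186.14
b = Sxy/Sxx = 271.15/489.875 = 0.553509
SSE = Syy − b·Sxy = 186.14 − 0.553509·271.15 = 36.056157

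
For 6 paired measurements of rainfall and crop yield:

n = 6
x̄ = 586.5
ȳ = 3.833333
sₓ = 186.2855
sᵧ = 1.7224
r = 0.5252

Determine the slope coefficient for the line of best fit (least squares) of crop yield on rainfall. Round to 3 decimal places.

0.005

b = r · sᵧ/sₓ = 0.5252 · 1.7224/186.2855 = 0.004856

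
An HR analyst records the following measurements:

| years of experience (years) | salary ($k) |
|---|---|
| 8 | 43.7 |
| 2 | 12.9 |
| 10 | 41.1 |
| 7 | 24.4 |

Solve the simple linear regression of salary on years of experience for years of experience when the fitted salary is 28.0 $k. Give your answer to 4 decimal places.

n = 4, Σx = 27, Σy = 122.1, Σxy = 957.2, Σx² = 217
Sxx = Σx² − (Σx)²/n = 217 − 182.25 = 34.75
Sxy = Σxy − (Σx)(Σy)/n = 957.2 − 824.175 = 133.025
b = Sxy/Sxx = 133.025/34.75 = 3.828058
a = ȳ − b·x̄ = 30.525 − 3.828058·6.75 = 4.685612
Set a + b·x = 28.0: x = (28.0 − 4.685612) / 3.828058 = 6.090397

6.0904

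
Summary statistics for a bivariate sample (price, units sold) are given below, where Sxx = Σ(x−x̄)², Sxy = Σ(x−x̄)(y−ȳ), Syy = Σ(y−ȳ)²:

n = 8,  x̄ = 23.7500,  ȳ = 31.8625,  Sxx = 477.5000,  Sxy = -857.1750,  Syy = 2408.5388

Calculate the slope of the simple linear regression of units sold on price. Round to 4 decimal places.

-1.7951

b = Sxy/Sxx = -857.175/477.5 = -1.795131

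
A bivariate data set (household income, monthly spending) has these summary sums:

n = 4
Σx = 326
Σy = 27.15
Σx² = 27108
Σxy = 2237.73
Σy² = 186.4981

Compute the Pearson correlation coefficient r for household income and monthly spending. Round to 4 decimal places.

0.7233

Sxx = Σx² − (Σx)²/n = 27108 − 26569 = 539
Sxy = Σxy − (Σx)(Σy)/n = 2237.73 − 2212.725 = 25.005
Syy = Σy² − (Σy)²/n = 186.4981 − 184.280625 = 2.217475
r = Sxy/√(Sxx·Syy) = 25.005/√(1195.219025) = 25.005/34.571940 = 0.723274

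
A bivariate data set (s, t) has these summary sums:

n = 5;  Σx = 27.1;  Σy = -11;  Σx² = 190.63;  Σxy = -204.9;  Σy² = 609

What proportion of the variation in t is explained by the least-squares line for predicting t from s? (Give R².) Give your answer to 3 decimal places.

0.825

Sxx = Σx² − (Σx)²/n = 190.63 − 146.882 = 43.748
Sxy = Σxy − (Σx)(Σy)/n = -204.9 − (-59.62) = -145.28
Syy = Σy² − (Σy)²/n = 609 − 24.2 = 584.8
R² = Sxy²/(Sxx·Syy) = (-145.28)²/(43.748·584.8) = 0.824985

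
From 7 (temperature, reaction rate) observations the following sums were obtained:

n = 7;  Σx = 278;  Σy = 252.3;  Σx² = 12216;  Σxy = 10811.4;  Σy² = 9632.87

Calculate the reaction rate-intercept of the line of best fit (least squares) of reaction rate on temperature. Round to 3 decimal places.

Sxx = Σx² − (Σx)²/n = 12216 − 11040.571429 = 1175.428571
Sxy = Σxy − (Σx)(Σy)/n = 10811.4 − 10019.914286 = 791.485714
b = Sxy/Sxx = 791.485714/1175.428571 = 0.673359
a = ȳ − b·x̄ = 36.042857 − 0.673359·39.714286 = 9.300875

9.301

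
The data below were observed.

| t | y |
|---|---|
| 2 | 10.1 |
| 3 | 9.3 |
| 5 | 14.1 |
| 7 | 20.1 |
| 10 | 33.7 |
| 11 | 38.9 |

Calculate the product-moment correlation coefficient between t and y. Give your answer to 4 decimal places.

n = 6, Σx = 38, Σy = 126.2, Σxy = 1024.2, Σx² = 308, Σy² = 3440.22
Sxx = Σx² − (Σx)²/n = 308 − 240.666667 = 67.333333
Sxy = Σxy − (Σx)(Σy)/n = 1024.2 − 799.266667 = 224.933333
Syy = Σy² − (Σy)²/n = 3440.22 − 2654.406667 = 785.813333
r = Sxy/√(Sxx·Syy) = 224.933333/√(52911.431111) = 224.933333/230.024849 = 0.977865

0.9779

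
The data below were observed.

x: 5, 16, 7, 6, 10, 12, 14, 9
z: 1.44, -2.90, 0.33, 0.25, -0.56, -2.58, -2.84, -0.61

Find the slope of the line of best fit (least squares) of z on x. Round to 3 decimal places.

n = 8, Σx = 79, Σy = -7.47, Σxy = -117.2, Σx² = 887
Sxx = Σx² − (Σx)²/n = 887 − 780.125 = 106.875
Sxy = Σxy − (Σx)(Σy)/n = -117.2 − (-73.76625) = -43.43375
b = Sxy/Sxx = -43.43375/106.875 = -0.406398

-0.406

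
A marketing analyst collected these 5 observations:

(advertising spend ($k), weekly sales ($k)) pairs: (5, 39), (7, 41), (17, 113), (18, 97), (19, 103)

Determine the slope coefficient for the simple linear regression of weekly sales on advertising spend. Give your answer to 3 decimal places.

5.195

n = 5, Σx = 66, Σy = 393, Σxy = 6106, Σx² = 1048
Sxx = Σx² − (Σx)²/n = 1048 − 871.2 = 176.8
Sxy = Σxy − (Σx)(Σy)/n = 6106 − 5187.6 = 918.4
b = Sxy/Sxx = 918.4/176.8 = 5.194570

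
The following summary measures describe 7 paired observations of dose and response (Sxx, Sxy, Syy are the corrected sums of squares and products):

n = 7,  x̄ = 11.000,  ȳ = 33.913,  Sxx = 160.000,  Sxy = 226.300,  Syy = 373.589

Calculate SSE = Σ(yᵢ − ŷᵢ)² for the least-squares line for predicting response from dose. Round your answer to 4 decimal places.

53.5159

b = Sxy/Sxx = 226.3/160 = 1.414375
SSE = Syy − b·Sxy = 373.589 − 1.414375·226.3 = 53.515937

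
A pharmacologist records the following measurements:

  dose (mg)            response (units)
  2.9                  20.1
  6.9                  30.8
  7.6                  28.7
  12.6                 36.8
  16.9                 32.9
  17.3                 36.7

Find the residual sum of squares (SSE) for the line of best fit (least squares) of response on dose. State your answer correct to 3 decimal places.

55.991

n = 6, Σx = 64.2, Σy = 186, Σxy = 2143.53, Σx² = 857.44, Σy² = 5959.88
Sxx = Σx² − (Σx)²/n = 857.44 − 686.94 = 170.5
Sxy = Σxy − (Σx)(Σy)/n = 2143.53 − 1990.2 = 153.33
Syy = Σy² − (Σy)²/n = 5959.88 − 5766 = 193.88
b = Sxy/Sxx = 153.33/170.5 = 0.899296
SSE = Syy − b·Sxy = 193.88 − 0.899296·153.33 = 55.990916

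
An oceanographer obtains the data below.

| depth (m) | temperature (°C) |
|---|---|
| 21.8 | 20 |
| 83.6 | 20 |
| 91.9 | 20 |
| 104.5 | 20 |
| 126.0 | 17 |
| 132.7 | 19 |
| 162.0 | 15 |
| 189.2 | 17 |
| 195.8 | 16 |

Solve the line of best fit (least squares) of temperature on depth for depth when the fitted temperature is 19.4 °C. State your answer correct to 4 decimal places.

n = 9, Σx = 1107.5, Σy = 164, Σxy = 19478.5, Σx² = 160693.63
Sxx = Σx² − (Σx)²/n = 160693.63 − 136284.027778 = 24409.602222
Sxy = Σxy − (Σx)(Σy)/n = 19478.5 − 20181.111111 = -702.611111
b = Sxy/Sxx = -702.611111/24409.602222 = -0.028784
a = ȳ − b·x̄ = 18.222222 − (-0.028784)·123.055556 = 21.764279
Set a + b·x = 19.4: x = (19.4 − 21.764279) / (-0.028784) = 82.138060

82.1381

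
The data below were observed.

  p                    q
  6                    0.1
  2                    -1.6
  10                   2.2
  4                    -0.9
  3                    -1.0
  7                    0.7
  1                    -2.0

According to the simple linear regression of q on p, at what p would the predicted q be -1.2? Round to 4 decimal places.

n = 7, Σx = 33, Σy = -2.5, Σxy = 15.7, Σx² = 215
Sxx = Σx² − (Σx)²/n = 215 − 155.571429 = 59.428571
Sxy = Σxy − (Σx)(Σy)/n = 15.7 − (-11.785714) = 27.485714
b = Sxy/Sxx = 27.485714/59.428571 = 0.4625
a = ȳ − b·x̄ = -0.357143 − 0.4625·4.714286 = -2.5375
Set a + b·x = -1.2: x = (-1.2 − (-2.5375)) / 0.4625 = 2.891892

2.8919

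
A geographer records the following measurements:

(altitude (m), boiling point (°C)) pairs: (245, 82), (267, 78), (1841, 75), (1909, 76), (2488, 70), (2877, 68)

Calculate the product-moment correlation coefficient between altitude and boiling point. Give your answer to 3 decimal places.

n = 6, Σx = 9627, Σy = 449, Σxy = 693871, Σx² = 21632149, Σy² = 33733
Sxx = Σx² − (Σx)²/n = 21632149 − 15446521.5 = 6185627.5
Sxy = Σxy − (Σx)(Σy)/n = 693871 − 720420.5 = -26549.5
Syy = Σy² − (Σy)²/n = 33733 − 33600.166667 = 132.833333
r = Sxy/√(Sxx·Syy) = -26549.5/√(821657519.583333) = -26549.5/28664.569063 = -0.926213

-0.926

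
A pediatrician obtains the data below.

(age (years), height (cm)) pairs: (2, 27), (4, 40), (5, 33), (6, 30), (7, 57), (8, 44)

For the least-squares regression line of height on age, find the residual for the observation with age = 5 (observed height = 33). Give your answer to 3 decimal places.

-4.386

n = 6, Σx = 32, Σy = 231, Σxy = 1310, Σx² = 194
Sxx = Σx² − (Σx)²/n = 194 − 170.666667 = 23.333333
Sxy = Σxy − (Σx)(Σy)/n = 1310 − 1232 = 78
b = Sxy/Sxx = 78/23.333333 = 3.342857
a = ȳ − b·x̄ = 38.5 − 3.342857·5.333333 = 20.671429
ŷ(5) = 20.671429 + 3.342857·5 = 37.385714
residual = y − ŷ = 33 − 37.385714 = -4.385714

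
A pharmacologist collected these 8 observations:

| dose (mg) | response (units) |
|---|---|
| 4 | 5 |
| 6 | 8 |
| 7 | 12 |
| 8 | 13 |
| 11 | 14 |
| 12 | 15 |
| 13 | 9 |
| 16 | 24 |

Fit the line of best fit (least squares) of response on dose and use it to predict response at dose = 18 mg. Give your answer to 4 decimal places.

21.9506

n = 8, Σx = 77, Σy = 100, Σxy = 1091, Σx² = 855
Sxx = Σx² − (Σx)²/n = 855 − 741.125 = 113.875
Sxy = Σxy − (Σx)(Σy)/n = 1091 − 962.5 = 128.5
b = Sxy/Sxx = 128.5/113.875 = 1.128430
a = ȳ − b·x̄ = 12.5 − 1.128430·9.625 = 1.638858
ŷ(18) = a + b·18 = 1.638858 + 1.128430·18 = 21.950604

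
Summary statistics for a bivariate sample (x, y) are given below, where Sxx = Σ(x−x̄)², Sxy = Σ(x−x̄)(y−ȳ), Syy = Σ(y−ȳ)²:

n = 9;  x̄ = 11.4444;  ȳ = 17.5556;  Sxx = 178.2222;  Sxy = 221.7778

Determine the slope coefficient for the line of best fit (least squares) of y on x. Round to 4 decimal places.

1.2444

b = Sxy/Sxx = 221.7778/178.2222 = 1.244389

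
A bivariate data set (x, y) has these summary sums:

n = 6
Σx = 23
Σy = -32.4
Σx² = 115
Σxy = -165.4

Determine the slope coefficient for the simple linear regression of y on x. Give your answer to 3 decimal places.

Sxx = Σx² − (Σx)²/n = 115 − 88.166667 = 26.833333
Sxy = Σxy − (Σx)(Σy)/n = -165.4 − (-124.2) = -41.2
b = Sxy/Sxx = -41.2/26.833333 = -1.535404

-1.535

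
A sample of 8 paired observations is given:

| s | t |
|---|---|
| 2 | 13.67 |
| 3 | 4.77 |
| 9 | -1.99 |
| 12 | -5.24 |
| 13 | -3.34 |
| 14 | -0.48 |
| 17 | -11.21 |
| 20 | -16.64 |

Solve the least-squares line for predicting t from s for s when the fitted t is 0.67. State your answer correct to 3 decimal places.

n = 8, Σx = 90, Σy = -20.46, Σxy = -612.65, Σx² = 1292
Sxx = Σx² − (Σx)²/n = 1292 − 1012.5 = 279.5
Sxy = Σxy − (Σx)(Σy)/n = -612.65 − (-230.175) = -382.475
b = Sxy/Sxx = -382.475/279.5 = -1.368426
a = ȳ − b·x̄ = -2.5575 − (-1.368426)·11.25 = 12.837290
Set a + b·x = 0.67: x = (0.67 − 12.837290) / (-1.368426) = 8.891450

8.891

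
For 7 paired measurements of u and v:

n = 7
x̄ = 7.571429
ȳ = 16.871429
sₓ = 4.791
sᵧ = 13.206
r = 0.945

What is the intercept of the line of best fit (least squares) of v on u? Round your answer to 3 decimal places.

b = r · sᵧ/sₓ = 0.945 · 13.206/4.791 = 2.604815
a = ȳ − b·x̄ = 16.871429 − 2.604815·7.571429 = -2.850745

-2.851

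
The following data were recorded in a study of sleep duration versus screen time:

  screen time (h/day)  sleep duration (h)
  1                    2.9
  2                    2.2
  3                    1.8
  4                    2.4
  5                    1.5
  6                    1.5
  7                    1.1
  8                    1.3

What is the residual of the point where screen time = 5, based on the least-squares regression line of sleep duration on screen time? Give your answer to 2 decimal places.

n = 8, Σx = 36, Σy = 14.7, Σxy = 56.9, Σx² = 204
Sxx = Σx² − (Σx)²/n = 204 − 162 = 42
Sxy = Σxy − (Σx)(Σy)/n = 56.9 − 66.15 = -9.25
b = Sxy/Sxx = -9.25/42 = -0.220238
a = ȳ − b·x̄ = 1.8375 − (-0.220238)·4.5 = 2.828571
ŷ(5) = 2.828571 + (-0.220238)·5 = 1.727381
residual = y − ŷ = 1.5 − 1.727381 = -0.227381

-0.23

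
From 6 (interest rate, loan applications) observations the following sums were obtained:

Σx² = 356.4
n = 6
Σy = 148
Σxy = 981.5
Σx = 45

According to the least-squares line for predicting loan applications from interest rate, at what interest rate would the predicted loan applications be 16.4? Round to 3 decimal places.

8.716

Sxx = Σx² − (Σx)²/n = 356.4 − 337.5 = 18.9
Sxy = Σxy − (Σx)(Σy)/n = 981.5 − 1110 = -128.5
b = Sxy/Sxx = -128.5/18.9 = -6.798942
a = ȳ − b·x̄ = 24.666667 − (-6.798942)·7.5 = 75.658730
Set a + b·x = 16.4: x = (16.4 − 75.658730) / (-6.798942) = 8.715875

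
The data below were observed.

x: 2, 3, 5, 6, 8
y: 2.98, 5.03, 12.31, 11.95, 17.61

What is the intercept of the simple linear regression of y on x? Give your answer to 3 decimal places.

-1.762

n = 5, Σx = 24, Σy = 49.88, Σxy = 295.18, Σx² = 138
Sxx = Σx² − (Σx)²/n = 138 − 115.2 = 22.8
Sxy = Σxy − (Σx)(Σy)/n = 295.18 − 239.424 = 55.756
b = Sxy/Sxx = 55.756/22.8 = 2.445439
a = ȳ − b·x̄ = 9.976 − 2.445439·4.8 = -1.762105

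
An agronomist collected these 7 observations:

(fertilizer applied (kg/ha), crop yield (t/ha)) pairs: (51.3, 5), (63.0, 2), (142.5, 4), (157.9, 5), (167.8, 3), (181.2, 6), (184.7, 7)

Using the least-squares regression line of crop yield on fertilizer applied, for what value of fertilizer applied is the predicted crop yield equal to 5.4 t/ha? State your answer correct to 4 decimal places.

188.2051

n = 7, Σx = 948.4, Σy = 32, Σxy = 4625.5, Σx² = 146943.72
Sxx = Σx² − (Σx)²/n = 146943.72 − 128494.651429 = 18449.068571
Sxy = Σxy − (Σx)(Σy)/n = 4625.5 − 4335.542857 = 289.957143
b = Sxy/Sxx = 289.957143/18449.068571 = 0.015717
a = ȳ − b·x̄ = 4.571429 − 0.015717·135.485714 = 2.442050
Set a + b·x = 5.4: x = (5.4 − 2.442050) / 0.015717 = 188.205130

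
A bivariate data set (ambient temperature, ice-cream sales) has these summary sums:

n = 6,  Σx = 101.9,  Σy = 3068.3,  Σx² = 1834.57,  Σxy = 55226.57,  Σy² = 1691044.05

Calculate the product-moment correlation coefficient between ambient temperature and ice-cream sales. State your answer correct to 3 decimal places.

Sxx = Σx² − (Σx)²/n = 1834.57 − 1730.601667 = 103.968333
Sxy = Σxy − (Σx)(Σy)/n = 55226.57 − 52109.961667 = 3116.608333
Syy = Σy² − (Σy)²/n = 1691044.05 − 1569077.481667 = 121966.568333
r = Sxy/√(Sxx·Syy) = 3116.608333/√(12680660.832003) = 3116.608333/3560.991552 = 0.875208

0.875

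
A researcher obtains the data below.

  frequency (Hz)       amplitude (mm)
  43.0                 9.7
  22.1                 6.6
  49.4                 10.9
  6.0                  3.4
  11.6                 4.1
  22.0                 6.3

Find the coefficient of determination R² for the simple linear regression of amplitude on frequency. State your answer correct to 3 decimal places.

n = 6, Σx = 154.1, Σy = 41, Σxy = 1307.98, Σx² = 5432.33, Σy² = 324.52
Sxx = Σx² − (Σx)²/n = 5432.33 − 3957.801667 = 1474.528333
Sxy = Σxy − (Σx)(Σy)/n = 1307.98 − 1053.016667 = 254.963333
Syy = Σy² − (Σy)²/n = 324.52 − 280.166667 = 44.353333
R² = Sxy²/(Sxx·Syy) = (254.963333)²/(1474.528333·44.353333) = 0.993976

0.994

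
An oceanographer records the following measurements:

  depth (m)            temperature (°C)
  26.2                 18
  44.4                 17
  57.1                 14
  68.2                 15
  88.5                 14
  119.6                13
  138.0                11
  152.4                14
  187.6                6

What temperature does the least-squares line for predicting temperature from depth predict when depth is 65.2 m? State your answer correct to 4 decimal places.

15.4022

n = 9, Σx = 882, Σy = 122, Σxy = 10619.8, Σx² = 110169.38
Sxx = Σx² − (Σx)²/n = 110169.38 − 86436 = 23733.38
Sxy = Σxy − (Σx)(Σy)/n = 10619.8 − 11956 = -1336.2
b = Sxy/Sxx = -1336.2/23733.38 = -0.056300
a = ȳ − b·x̄ = 13.555556 − (-0.056300)·98 = 19.073000
ŷ(65.2) = a + b·65.2 = 19.073000 + (-0.056300)·65.2 = 15.402210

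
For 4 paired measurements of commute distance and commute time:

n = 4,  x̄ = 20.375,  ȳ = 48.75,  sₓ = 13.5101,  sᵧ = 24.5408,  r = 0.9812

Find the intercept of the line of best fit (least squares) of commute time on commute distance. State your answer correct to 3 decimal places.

b = r · sᵧ/sₓ = 0.9812 · 24.5408/13.5101 = 1.782328
a = ȳ − b·x̄ = 48.75 − 1.782328·20.375 = 12.435062

12.435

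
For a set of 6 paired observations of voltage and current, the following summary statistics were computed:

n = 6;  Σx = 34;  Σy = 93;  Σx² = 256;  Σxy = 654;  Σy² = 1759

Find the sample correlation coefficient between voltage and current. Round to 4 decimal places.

0.8956

Sxx = Σx² − (Σx)²/n = 256 − 192.666667 = 63.333333
Sxy = Σxy − (Σx)(Σy)/n = 654 − 527 = 127
Syy = Σy² − (Σy)²/n = 1759 − 1441.5 = 317.5
r = Sxy/√(Sxx·Syy) = 127/√(20108.333333) = 127/141.803855 = 0.895603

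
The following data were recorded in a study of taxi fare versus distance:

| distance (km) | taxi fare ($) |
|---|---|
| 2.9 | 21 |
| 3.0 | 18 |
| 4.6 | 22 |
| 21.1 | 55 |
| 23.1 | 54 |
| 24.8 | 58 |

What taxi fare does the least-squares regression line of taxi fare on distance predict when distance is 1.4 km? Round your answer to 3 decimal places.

n = 6, Σx = 79.5, Σy = 228, Σxy = 4062.4, Σx² = 1632.43
Sxx = Σx² − (Σx)²/n = 1632.43 − 1053.375 = 579.055
Sxy = Σxy − (Σx)(Σy)/n = 4062.4 − 3021 = 1041.4
b = Sxy/Sxx = 1041.4/579.055 = 1.798447
a = ȳ − b·x̄ = 38 − 1.798447·13.25 = 14.170571
ŷ(1.4) = a + b·1.4 = 14.170571 + 1.798447·1.4 = 16.688397

16.688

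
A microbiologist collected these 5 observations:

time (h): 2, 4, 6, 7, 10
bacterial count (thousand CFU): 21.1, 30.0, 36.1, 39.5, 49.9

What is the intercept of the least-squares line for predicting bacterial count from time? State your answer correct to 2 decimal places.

14.83

n = 5, Σx = 29, Σy = 176.6, Σxy = 1154.3, Σx² = 205
Sxx = Σx² − (Σx)²/n = 205 − 168.2 = 36.8
Sxy = Σxy − (Σx)(Σy)/n = 1154.3 − 1024.28 = 130.02
b = Sxy/Sxx = 130.02/36.8 = 3.533152
a = ȳ − b·x̄ = 35.32 − 3.533152·5.8 = 14.827717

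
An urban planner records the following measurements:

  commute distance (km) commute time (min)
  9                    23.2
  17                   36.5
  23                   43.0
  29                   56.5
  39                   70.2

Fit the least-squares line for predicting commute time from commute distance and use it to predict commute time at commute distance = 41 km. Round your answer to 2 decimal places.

n = 5, Σx = 117, Σy = 229.4, Σxy = 6194.6, Σx² = 3261
Sxx = Σx² − (Σx)²/n = 3261 − 2737.8 = 523.2
Sxy = Σxy − (Σx)(Σy)/n = 6194.6 − 5367.96 = 826.64
b = Sxy/Sxx = 826.64/523.2 = 1.579969
a = ȳ − b·x̄ = 45.88 − 1.579969·23.4 = 8.908716
ŷ(41) = a + b·41 = 8.908716 + 1.579969·41 = 73.687462

73.69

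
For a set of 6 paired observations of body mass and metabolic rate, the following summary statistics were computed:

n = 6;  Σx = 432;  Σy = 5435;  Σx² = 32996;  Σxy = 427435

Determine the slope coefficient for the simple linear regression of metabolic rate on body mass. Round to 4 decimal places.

Sxx = Σx² − (Σx)²/n = 32996 − 31104 = 1892
Sxy = Σxy − (Σx)(Σy)/n = 427435 − 391320 = 36115
b = Sxy/Sxx = 36115/1892 = 19.088266

19.0883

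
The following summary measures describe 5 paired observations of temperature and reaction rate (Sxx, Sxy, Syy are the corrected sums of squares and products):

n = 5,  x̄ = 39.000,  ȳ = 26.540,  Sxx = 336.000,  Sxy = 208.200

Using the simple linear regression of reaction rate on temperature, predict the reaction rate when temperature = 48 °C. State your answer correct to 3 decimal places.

b = Sxy/Sxx = 208.2/336 = 0.619643
a = ȳ − b·x̄ = 26.54 − 0.619643·39 = 2.373929
ŷ(48) = a + b·48 = 2.373929 + 0.619643·48 = 32.116786

32.117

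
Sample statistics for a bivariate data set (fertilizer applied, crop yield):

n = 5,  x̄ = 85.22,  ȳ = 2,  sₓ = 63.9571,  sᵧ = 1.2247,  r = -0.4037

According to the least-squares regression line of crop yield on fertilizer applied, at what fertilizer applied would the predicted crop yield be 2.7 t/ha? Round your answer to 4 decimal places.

-5.3321

b = r · sᵧ/sₓ = -0.4037 · 1.2247/63.9571 = -0.007730
a = ȳ − b·x̄ = 2 − (-0.007730)·85.22 = 2.658781
Set a + b·x = 2.7: x = (2.7 − 2.658781) / (-0.007730) = -5.332060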